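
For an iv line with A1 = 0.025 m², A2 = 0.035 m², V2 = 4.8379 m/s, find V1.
Formula: V_2 = \frac{A_1 V_1}{A_2}
Substituting knowns: 4.8379 = 0.025·V1/0.035
Solving for V1: V1 = 4.8379·0.035/0.025 = 6.773 m/s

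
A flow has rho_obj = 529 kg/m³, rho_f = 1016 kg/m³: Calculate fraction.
Formula: f_{sub} = \frac{\rho_{obj}}{\rho_f}
fraction = 529/1016 = 0.5207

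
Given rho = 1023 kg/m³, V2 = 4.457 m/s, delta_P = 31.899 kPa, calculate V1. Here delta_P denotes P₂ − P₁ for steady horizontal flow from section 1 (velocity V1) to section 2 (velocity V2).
Formula: \Delta P = \frac{1}{2} \rho (V_1^2 - V_2^2)
Substituting knowns: 31.899 = 0.5·1023·(V1² − 4.457²)/1000
Solving for V1: V1 = √(4.457² + 2·(31.899·1000)/1023) = 9.068 m/s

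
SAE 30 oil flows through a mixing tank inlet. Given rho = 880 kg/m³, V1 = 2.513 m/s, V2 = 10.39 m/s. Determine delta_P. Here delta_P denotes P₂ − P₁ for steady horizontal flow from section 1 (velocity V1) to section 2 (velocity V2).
Formula: \Delta P = \frac{1}{2} \rho (V_1^2 - V_2^2)
delta_P = 0.5·880·(2.513² − 10.39²)/1000 = -44.72 kPa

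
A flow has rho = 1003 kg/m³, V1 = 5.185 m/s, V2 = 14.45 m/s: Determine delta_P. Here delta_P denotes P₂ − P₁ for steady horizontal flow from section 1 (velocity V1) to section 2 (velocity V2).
Formula: \Delta P = \frac{1}{2} \rho (V_1^2 - V_2^2)
delta_P = 0.5·1003·(5.185² − 14.45²)/1000 = -91.23 kPa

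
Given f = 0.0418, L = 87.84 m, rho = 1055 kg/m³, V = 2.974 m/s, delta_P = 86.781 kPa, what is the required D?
Formula: \Delta P = f \frac{L}{D} \frac{\rho V^2}{2}
Substituting knowns: 86.781 = 0.0418·(87.84/D)·0.5·1055·2.974²/1000
Solving for D: D = 0.0418·87.84·0.5·1055·2.974²/(86.781·1000) = 0.1974 m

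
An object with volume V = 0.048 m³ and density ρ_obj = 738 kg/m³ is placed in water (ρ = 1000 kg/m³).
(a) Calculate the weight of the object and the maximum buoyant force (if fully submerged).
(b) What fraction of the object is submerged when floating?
(a) W=rho_obj*g*V=738*9.81*0.048=347.5 N; F_B(max)=rho*g*V=1000*9.81*0.048=470.9 N
(b) Floating fraction=rho_obj/rho=738/1000=0.738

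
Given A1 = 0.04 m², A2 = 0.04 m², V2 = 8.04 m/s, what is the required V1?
Formula: V_2 = \frac{A_1 V_1}{A_2}
Substituting knowns: 8.04 = 0.04·V1/0.04
Solving for V1: V1 = 8.04·0.04/0.04 = 8.04 m/s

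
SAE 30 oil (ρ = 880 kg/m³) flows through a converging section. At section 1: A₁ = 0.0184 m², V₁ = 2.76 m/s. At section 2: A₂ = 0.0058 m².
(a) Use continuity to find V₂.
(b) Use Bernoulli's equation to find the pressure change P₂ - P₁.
(a) Continuity: A₁V₁=A₂V₂ -> V₂=A₁V₁/A₂=0.0184*2.76/0.0058=8.76 m/s
(b) Bernoulli: P₂-P₁=0.5*rho*(V₁^2-V₂^2)/1000=0.5*880*(2.76^2-8.76^2)/1000=-30.41 kPa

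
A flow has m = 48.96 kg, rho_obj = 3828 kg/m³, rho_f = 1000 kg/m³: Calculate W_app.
Formula: W_{app} = mg\left(1 - \frac{\rho_f}{\rho_{obj}}\right)
W_app = 48.96·9.81·(1 − 1000/3828) = 354.8 N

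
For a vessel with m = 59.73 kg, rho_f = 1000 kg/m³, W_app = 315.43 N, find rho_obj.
Formula: W_{app} = mg\left(1 - \frac{\rho_f}{\rho_{obj}}\right)
Substituting knowns: 315.43 = 59.73·9.81·(1 − 1000/rho_obj)
Solving for rho_obj: rho_obj = 1000/(1 − 315.43/(59.73·9.81)) = 2166 kg/m³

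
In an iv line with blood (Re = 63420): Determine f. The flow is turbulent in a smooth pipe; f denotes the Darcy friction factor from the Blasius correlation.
Formula: f = \frac{0.316}{Re^{0.25}}
f = 0.316/63420^0.25 = 0.01991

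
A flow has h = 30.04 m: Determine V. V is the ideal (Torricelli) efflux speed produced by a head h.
Formula: V = \sqrt{2 g h}
V = √(2·9.81·30.04) = 24.28 m/s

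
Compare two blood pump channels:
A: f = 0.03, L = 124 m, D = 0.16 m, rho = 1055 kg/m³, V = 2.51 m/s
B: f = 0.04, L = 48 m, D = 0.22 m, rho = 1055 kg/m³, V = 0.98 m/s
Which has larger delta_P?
delta_P(A) = 77.27 kPa, delta_P(B) = 4.421 kPa. Answer: A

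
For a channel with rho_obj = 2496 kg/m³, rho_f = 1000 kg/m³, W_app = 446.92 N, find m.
Formula: W_{app} = mg\left(1 - \frac{\rho_f}{\rho_{obj}}\right)
Substituting knowns: 446.92 = m·9.81·(1 − 1000/2496)
Solving for m: m = 446.92/(9.81·(1 − 1000/2496)) = 76.01 kg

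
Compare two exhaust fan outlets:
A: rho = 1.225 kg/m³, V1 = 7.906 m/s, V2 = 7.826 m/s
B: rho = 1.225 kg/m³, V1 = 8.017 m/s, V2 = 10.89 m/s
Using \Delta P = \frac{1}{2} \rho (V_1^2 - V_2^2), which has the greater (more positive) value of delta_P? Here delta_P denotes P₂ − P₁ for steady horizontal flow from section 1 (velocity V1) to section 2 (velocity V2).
delta_P(A) = 0.0007709 kPa, delta_P(B) = -0.03327 kPa. Answer: A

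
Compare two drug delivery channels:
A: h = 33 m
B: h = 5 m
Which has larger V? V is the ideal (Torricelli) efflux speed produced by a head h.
V(A) = 25.45 m/s, V(B) = 9.905 m/s. Answer: A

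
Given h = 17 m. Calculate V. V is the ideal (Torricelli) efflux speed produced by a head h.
Formula: V = \sqrt{2 g h}
V = √(2·9.81·17) = 18.26 m/s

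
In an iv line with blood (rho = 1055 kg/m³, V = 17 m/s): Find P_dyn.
Formula: P_{dyn} = \frac{1}{2} \rho V^2
P_dyn = 0.5·1055·17²/1000 = 152.4 kPa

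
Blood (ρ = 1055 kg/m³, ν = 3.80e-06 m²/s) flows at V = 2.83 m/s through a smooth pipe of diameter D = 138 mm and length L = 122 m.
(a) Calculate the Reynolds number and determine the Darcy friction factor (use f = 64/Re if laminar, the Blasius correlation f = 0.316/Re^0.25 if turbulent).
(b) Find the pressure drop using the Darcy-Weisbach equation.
(a) Re = V·D/ν = 2.83·0.138/3.80e-06 = 102770 → turbulent (Re > 4000); f = 0.316/Re^0.25 = 0.316/102770^0.25 = 0.017649 (Blasius is strictly valid for Re ≲ 1e5; used here as the smooth-pipe estimate the problem specifies)
(b) Darcy-Weisbach: ΔP = f·(L/D)·½ρV²/1000 = 0.017649·(122/0.138)·½·1055·2.83²/1000 = 65.92 kPa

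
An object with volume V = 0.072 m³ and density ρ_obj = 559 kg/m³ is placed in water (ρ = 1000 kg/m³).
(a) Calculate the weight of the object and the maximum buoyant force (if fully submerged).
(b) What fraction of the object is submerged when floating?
(a) W=rho_obj*g*V=559*9.81*0.072=394.8 N; F_B(max)=rho*g*V=1000*9.81*0.072=706.3 N
(b) Floating fraction=rho_obj/rho=559/1000=0.559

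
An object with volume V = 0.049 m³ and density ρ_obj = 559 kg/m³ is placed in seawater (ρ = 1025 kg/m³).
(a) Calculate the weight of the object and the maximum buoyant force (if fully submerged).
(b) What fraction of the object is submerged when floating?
(a) W=rho_obj*g*V=559*9.81*0.049=268.7 N; F_B(max)=rho*g*V=1025*9.81*0.049=492.7 N
(b) Floating fraction=rho_obj/rho=559/1025=0.545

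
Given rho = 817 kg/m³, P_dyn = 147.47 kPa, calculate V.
Formula: P_{dyn} = \frac{1}{2} \rho V^2
Substituting knowns: 147.47 = 0.5·817·V²/1000
Solving for V: V = √(2·(147.47·1000)/817) = 19 m/s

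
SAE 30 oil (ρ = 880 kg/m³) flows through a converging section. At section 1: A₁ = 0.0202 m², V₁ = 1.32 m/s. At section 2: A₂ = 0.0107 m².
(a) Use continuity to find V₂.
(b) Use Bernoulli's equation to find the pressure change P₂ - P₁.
(a) Continuity: A₁V₁=A₂V₂ -> V₂=A₁V₁/A₂=0.0202*1.32/0.0107=2.49 m/s
(b) Bernoulli: P₂-P₁=0.5*rho*(V₁^2-V₂^2)/1000=0.5*880*(1.32^2-2.49^2)/1000=-1.961 kPa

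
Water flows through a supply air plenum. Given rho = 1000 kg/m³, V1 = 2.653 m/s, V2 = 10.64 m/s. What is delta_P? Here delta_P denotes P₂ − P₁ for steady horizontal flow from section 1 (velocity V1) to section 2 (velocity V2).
Formula: \Delta P = \frac{1}{2} \rho (V_1^2 - V_2^2)
delta_P = 0.5·1000·(2.653² − 10.64²)/1000 = -53.09 kPa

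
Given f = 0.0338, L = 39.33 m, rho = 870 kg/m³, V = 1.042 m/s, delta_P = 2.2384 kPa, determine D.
Formula: \Delta P = f \frac{L}{D} \frac{\rho V^2}{2}
Substituting knowns: 2.2384 = 0.0338·(39.33/D)·0.5·870·1.042²/1000
Solving for D: D = 0.0338·39.33·0.5·870·1.042²/(2.2384·1000) = 0.2805 m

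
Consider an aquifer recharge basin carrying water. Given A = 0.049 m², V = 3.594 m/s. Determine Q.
Formula: Q = A V
Q = 0.049·3.594·1000 = 176.1 L/s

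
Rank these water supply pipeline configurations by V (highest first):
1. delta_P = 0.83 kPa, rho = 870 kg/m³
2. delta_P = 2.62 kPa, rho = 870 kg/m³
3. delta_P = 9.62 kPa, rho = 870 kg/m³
Case 1: V = 1.381 m/s
Case 2: V = 2.454 m/s
Case 3: V = 4.703 m/s
Ranking (highest first): 3, 2, 1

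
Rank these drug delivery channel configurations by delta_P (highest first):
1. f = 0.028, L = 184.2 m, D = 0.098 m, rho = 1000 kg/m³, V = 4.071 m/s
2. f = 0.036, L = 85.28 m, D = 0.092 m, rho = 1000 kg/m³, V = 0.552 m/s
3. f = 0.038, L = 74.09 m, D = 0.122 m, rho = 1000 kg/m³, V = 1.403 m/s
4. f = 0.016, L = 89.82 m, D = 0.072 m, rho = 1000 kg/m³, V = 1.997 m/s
Case 1: delta_P = 436.1 kPa
Case 2: delta_P = 5.084 kPa
Case 3: delta_P = 22.71 kPa
Case 4: delta_P = 39.8 kPa
Ranking (highest first): 1, 4, 3, 2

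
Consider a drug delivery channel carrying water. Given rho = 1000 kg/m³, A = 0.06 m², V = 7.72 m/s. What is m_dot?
Formula: \dot{m} = \rho A V
m_dot = 1000·0.06·7.72 = 463.2 kg/s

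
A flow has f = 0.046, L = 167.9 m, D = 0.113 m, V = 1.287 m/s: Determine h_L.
Formula: h_L = f \frac{L}{D} \frac{V^2}{2g}
h_L = 0.046·(167.9/0.113)·1.287²/(2·9.81) = 5.77 m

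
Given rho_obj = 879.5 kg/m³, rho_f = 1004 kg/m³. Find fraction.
Formula: f_{sub} = \frac{\rho_{obj}}{\rho_f}
fraction = 879.5/1004 = 0.876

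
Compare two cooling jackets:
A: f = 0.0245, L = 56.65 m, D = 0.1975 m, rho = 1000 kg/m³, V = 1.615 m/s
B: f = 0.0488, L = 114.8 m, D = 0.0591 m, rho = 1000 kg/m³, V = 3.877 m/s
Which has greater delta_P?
delta_P(A) = 9.165 kPa, delta_P(B) = 712.4 kPa. Answer: B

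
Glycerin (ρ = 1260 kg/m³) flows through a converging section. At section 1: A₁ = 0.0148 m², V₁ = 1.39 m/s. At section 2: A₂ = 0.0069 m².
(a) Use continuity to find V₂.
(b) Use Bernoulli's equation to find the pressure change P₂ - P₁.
(a) Continuity: A₁V₁=A₂V₂ -> V₂=A₁V₁/A₂=0.0148*1.39/0.0069=2.98 m/s
(b) Bernoulli: P₂-P₁=0.5*rho*(V₁^2-V₂^2)/1000=0.5*1260*(1.39^2-2.98^2)/1000=-4.377 kPa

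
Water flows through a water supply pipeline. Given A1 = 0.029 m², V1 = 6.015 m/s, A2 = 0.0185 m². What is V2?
Formula: V_2 = \frac{A_1 V_1}{A_2}
V2 = 0.029·6.015/0.0185 = 9.429 m/s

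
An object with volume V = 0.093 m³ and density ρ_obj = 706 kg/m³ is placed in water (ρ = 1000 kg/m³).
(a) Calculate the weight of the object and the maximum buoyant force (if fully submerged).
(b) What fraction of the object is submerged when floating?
(a) W=rho_obj*g*V=706*9.81*0.093=644.1 N; F_B(max)=rho*g*V=1000*9.81*0.093=912.3 N
(b) Floating fraction=rho_obj/rho=706/1000=0.706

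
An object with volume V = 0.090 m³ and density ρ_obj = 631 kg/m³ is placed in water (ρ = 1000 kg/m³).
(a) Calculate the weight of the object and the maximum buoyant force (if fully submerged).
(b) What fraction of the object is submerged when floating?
(a) W=rho_obj*g*V=631*9.81*0.090=557.1 N; F_B(max)=rho*g*V=1000*9.81*0.090=882.9 N
(b) Floating fraction=rho_obj/rho=631/1000=0.631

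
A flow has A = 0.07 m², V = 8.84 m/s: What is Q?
Formula: Q = A V
Q = 0.07·8.84·1000 = 618.8 L/s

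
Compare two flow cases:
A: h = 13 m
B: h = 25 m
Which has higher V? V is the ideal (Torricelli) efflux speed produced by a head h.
V(A) = 15.97 m/s, V(B) = 22.15 m/s. Answer: B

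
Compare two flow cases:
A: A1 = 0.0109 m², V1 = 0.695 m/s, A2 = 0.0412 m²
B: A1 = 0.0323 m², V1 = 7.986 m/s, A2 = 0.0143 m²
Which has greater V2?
V2(A) = 0.1839 m/s, V2(B) = 18.04 m/s. Answer: B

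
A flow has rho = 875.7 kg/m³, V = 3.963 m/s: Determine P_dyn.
Formula: P_{dyn} = \frac{1}{2} \rho V^2
P_dyn = 0.5·875.7·3.963²/1000 = 6.877 kPa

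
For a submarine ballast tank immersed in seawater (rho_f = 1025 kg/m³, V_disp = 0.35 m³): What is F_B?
Formula: F_B = \rho_f g V_{disp}
F_B = 1025·9.81·0.35 = 3519 N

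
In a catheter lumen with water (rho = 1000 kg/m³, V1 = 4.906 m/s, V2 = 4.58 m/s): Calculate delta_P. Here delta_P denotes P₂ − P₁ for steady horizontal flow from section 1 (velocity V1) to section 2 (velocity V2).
Formula: \Delta P = \frac{1}{2} \rho (V_1^2 - V_2^2)
delta_P = 0.5·1000·(4.906² − 4.58²)/1000 = 1.546 kPa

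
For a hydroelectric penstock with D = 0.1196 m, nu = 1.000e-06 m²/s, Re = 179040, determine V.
Formula: Re = \frac{V D}{\nu}
Substituting knowns: 179040 = V·0.1196/1.000e-06
Solving for V: V = 179040·1.000e-06/0.1196 = 1.497 m/s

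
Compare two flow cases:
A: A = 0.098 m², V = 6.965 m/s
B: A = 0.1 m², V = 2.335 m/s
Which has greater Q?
Q(A) = 682.6 L/s, Q(B) = 233.5 L/s. Answer: A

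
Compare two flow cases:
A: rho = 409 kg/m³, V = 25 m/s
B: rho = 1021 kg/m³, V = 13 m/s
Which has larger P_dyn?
P_dyn(A) = 127.8 kPa, P_dyn(B) = 86.27 kPa. Answer: A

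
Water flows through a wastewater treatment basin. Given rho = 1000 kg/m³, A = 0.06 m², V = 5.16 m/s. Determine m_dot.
Formula: \dot{m} = \rho A V
m_dot = 1000·0.06·5.16 = 309.6 kg/s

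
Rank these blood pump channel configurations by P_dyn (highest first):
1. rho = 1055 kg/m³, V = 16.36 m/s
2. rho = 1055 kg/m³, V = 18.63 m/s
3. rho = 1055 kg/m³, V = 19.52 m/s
Case 1: P_dyn = 141.2 kPa
Case 2: P_dyn = 183.1 kPa
Case 3: P_dyn = 201 kPa
Ranking (highest first): 3, 2, 1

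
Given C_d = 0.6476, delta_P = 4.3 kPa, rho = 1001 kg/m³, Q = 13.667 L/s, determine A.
Formula: Q = C_d A \sqrt{\frac{2 \Delta P}{\rho}}
Substituting knowns: 13.667 = 0.6476·A·√(2·(4.3·1000)/1001)·1000
Solving for A: A = (13.667/1000)/(0.6476·√(2·(4.3·1000)/1001)) = 0.0072 m²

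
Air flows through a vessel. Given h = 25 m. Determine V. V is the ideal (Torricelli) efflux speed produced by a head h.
Formula: V = \sqrt{2 g h}
V = √(2·9.81·25) = 22.15 m/s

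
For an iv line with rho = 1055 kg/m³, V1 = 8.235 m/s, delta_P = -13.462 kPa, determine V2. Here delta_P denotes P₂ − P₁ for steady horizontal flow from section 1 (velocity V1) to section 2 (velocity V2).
Formula: \Delta P = \frac{1}{2} \rho (V_1^2 - V_2^2)
Substituting knowns: -13.462 = 0.5·1055·(8.235² − V2²)/1000
Solving for V2: V2 = √(8.235² − 2·(-13.462·1000)/1055) = 9.661 m/s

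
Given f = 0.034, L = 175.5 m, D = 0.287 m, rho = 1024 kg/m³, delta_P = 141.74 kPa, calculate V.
Formula: \Delta P = f \frac{L}{D} \frac{\rho V^2}{2}
Substituting knowns: 141.74 = 0.034·(175.5/0.287)·0.5·1024·V²/1000
Solving for V: V = √((141.74·1000)/(0.034·(175.5/0.287)·0.5·1024)) = 3.649 m/s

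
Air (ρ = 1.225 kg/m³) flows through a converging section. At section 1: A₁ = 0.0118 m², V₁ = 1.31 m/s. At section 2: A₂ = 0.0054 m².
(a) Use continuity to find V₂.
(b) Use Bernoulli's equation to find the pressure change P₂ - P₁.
(a) Continuity: A₁V₁=A₂V₂ -> V₂=A₁V₁/A₂=0.0118*1.31/0.0054=2.86 m/s
(b) Bernoulli: P₂-P₁=0.5*rho*(V₁^2-V₂^2)/1000=0.5*1.225*(1.31^2-2.86^2)/1000=-0.003959 kPa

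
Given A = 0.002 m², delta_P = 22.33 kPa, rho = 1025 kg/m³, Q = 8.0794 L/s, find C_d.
Formula: Q = C_d A \sqrt{\frac{2 \Delta P}{\rho}}
Substituting knowns: 8.0794 = C_d·0.002·√(2·(22.33·1000)/1025)·1000
Solving for C_d: C_d = (8.0794/1000)/(0.002·√(2·(22.33·1000)/1025)) = 0.612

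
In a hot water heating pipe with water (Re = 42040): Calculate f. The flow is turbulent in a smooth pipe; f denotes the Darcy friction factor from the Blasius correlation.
Formula: f = \frac{0.316}{Re^{0.25}}
f = 0.316/42040^0.25 = 0.02207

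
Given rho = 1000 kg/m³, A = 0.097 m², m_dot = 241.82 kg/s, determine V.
Formula: \dot{m} = \rho A V
Substituting knowns: 241.82 = 1000·0.097·V
Solving for V: V = 241.82/(1000·0.097) = 2.493 m/s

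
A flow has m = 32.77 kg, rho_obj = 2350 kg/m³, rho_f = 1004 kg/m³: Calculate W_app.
Formula: W_{app} = mg\left(1 - \frac{\rho_f}{\rho_{obj}}\right)
W_app = 32.77·9.81·(1 − 1004/2350) = 184.1 N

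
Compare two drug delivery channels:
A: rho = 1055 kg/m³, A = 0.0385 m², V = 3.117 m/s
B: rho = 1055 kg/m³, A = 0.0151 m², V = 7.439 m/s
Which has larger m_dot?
m_dot(A) = 126.6 kg/s, m_dot(B) = 118.5 kg/s. Answer: A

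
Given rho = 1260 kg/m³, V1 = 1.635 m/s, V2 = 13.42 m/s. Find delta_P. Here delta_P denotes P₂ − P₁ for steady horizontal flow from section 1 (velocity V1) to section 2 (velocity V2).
Formula: \Delta P = \frac{1}{2} \rho (V_1^2 - V_2^2)
delta_P = 0.5·1260·(1.635² − 13.42²)/1000 = -111.8 kPa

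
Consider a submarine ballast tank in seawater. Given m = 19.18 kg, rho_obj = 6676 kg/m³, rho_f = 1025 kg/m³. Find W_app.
Formula: W_{app} = mg\left(1 - \frac{\rho_f}{\rho_{obj}}\right)
W_app = 19.18·9.81·(1 − 1025/6676) = 159.3 N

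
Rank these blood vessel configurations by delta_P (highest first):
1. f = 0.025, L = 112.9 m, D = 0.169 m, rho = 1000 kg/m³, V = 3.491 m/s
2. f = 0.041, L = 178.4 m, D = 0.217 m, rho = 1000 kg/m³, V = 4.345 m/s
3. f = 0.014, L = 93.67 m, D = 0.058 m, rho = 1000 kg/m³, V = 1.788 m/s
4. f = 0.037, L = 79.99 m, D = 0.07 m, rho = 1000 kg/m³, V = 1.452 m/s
Case 1: delta_P = 101.8 kPa
Case 2: delta_P = 318.2 kPa
Case 3: delta_P = 36.14 kPa
Case 4: delta_P = 44.57 kPa
Ranking (highest first): 2, 1, 4, 3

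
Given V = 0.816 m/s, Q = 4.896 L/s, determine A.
Formula: Q = A V
Substituting knowns: 4.896 = A·0.816·1000
Solving for A: A = (4.896/1000)/0.816 = 0.006 m²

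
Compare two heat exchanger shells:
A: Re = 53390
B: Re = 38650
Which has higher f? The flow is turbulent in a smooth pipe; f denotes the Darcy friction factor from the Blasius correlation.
f(A) = 0.02079, f(B) = 0.02254. Answer: B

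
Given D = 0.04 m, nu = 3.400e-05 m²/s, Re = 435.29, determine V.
Formula: Re = \frac{V D}{\nu}
Substituting knowns: 435.29 = V·0.04/3.400e-05
Solving for V: V = 435.29·3.400e-05/0.04 = 0.37 m/s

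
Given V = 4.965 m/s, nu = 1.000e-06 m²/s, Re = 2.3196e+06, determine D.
Formula: Re = \frac{V D}{\nu}
Substituting knowns: 2.3196e+06 = 4.965·D/1.000e-06
Solving for D: D = 2.3196e+06·1.000e-06/4.965 = 0.4672 m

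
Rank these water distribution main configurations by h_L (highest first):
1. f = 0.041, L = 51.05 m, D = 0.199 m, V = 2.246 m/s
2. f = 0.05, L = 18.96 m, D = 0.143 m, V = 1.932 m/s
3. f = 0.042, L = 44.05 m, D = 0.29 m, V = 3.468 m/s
Case 1: h_L = 2.704 m
Case 2: h_L = 1.261 m
Case 3: h_L = 3.911 m
Ranking (highest first): 3, 1, 2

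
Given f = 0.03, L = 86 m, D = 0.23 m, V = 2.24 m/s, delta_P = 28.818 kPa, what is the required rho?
Formula: \Delta P = f \frac{L}{D} \frac{\rho V^2}{2}
Substituting knowns: 28.818 = 0.03·(86/0.23)·0.5·rho·2.24²/1000
Solving for rho: rho = (28.818·1000)/(0.03·(86/0.23)·0.5·2.24²) = 1024 kg/m³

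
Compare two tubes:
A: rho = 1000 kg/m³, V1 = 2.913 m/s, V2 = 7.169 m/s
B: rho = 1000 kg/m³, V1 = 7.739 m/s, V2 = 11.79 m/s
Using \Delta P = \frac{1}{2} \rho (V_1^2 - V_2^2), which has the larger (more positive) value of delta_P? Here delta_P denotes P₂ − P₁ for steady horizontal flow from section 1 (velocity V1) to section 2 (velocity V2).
delta_P(A) = -21.45 kPa, delta_P(B) = -39.56 kPa. Answer: A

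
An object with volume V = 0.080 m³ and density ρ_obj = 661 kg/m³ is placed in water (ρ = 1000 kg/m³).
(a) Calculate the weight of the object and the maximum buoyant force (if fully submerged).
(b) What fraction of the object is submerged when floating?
(a) W=rho_obj*g*V=661*9.81*0.080=518.8 N; F_B(max)=rho*g*V=1000*9.81*0.080=784.8 N
(b) Floating fraction=rho_obj/rho=661/1000=0.661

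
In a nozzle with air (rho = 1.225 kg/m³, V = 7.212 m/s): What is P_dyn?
Formula: P_{dyn} = \frac{1}{2} \rho V^2
P_dyn = 0.5·1.225·7.212²/1000 = 0.03186 kPa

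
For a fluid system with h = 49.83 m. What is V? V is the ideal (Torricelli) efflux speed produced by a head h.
Formula: V = \sqrt{2 g h}
V = √(2·9.81·49.83) = 31.27 m/s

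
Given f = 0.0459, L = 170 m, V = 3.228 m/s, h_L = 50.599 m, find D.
Formula: h_L = f \frac{L}{D} \frac{V^2}{2g}
Substituting knowns: 50.599 = 0.0459·(170/D)·3.228²/(2·9.81)
Solving for D: D = 0.0459·170·3.228²/(2·9.81·50.599) = 0.0819 m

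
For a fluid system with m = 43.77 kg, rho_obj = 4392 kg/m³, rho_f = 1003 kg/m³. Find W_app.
Formula: W_{app} = mg\left(1 - \frac{\rho_f}{\rho_{obj}}\right)
W_app = 43.77·9.81·(1 − 1003/4392) = 331.3 N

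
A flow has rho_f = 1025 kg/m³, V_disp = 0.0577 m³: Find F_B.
Formula: F_B = \rho_f g V_{disp}
F_B = 1025·9.81·0.0577 = 580.2 N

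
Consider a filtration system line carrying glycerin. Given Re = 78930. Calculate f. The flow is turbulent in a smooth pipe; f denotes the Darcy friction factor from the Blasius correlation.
Formula: f = \frac{0.316}{Re^{0.25}}
f = 0.316/78930^0.25 = 0.01885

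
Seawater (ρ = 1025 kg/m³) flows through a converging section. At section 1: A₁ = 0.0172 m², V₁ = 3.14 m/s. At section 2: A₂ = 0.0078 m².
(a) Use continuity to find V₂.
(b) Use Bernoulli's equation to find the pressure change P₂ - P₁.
(a) Continuity: A₁V₁=A₂V₂ -> V₂=A₁V₁/A₂=0.0172*3.14/0.0078=6.92 m/s
(b) Bernoulli: P₂-P₁=0.5*rho*(V₁^2-V₂^2)/1000=0.5*1025*(3.14^2-6.92^2)/1000=-19.49 kPa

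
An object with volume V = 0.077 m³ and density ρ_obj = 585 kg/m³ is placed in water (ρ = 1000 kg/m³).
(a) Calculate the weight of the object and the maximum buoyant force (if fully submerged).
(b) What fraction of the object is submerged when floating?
(a) W=rho_obj*g*V=585*9.81*0.077=441.9 N; F_B(max)=rho*g*V=1000*9.81*0.077=755.4 N
(b) Floating fraction=rho_obj/rho=585/1000=0.585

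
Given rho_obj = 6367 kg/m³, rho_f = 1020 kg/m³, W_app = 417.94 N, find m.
Formula: W_{app} = mg\left(1 - \frac{\rho_f}{\rho_{obj}}\right)
Substituting knowns: 417.94 = m·9.81·(1 − 1020/6367)
Solving for m: m = 417.94/(9.81·(1 − 1020/6367)) = 50.73 kg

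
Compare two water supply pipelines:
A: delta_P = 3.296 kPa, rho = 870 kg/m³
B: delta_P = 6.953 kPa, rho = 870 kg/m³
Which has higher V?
V(A) = 2.753 m/s, V(B) = 3.998 m/s. Answer: B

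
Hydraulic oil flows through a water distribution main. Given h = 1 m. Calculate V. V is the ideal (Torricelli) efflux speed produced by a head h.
Formula: V = \sqrt{2 g h}
V = √(2·9.81·1) = 4.429 m/s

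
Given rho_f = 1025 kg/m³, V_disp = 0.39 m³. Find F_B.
Formula: F_B = \rho_f g V_{disp}
F_B = 1025·9.81·0.39 = 3922 N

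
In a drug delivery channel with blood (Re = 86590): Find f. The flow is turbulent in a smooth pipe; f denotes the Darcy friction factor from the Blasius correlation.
Formula: f = \frac{0.316}{Re^{0.25}}
f = 0.316/86590^0.25 = 0.01842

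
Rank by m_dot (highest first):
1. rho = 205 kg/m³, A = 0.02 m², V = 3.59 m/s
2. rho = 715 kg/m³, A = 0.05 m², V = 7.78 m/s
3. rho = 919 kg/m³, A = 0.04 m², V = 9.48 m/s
Case 1: m_dot = 14.72 kg/s
Case 2: m_dot = 278.1 kg/s
Case 3: m_dot = 348.5 kg/s
Ranking (highest first): 3, 2, 1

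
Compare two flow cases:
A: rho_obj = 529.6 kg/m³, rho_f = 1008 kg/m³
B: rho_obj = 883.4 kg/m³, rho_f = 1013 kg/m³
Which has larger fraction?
fraction(A) = 0.5254, fraction(B) = 0.8721. Answer: B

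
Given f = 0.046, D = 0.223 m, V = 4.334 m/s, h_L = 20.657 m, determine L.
Formula: h_L = f \frac{L}{D} \frac{V^2}{2g}
Substituting knowns: 20.657 = 0.046·(L/0.223)·4.334²/(2·9.81)
Solving for L: L = 20.657·2·9.81·0.223/(0.046·4.334²) = 104.6 m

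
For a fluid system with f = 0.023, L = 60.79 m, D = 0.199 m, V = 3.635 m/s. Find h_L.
Formula: h_L = f \frac{L}{D} \frac{V^2}{2g}
h_L = 0.023·(60.79/0.199)·3.635²/(2·9.81) = 4.732 m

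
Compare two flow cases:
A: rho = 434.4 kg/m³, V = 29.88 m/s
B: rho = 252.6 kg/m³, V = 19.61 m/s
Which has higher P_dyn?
P_dyn(A) = 193.9 kPa, P_dyn(B) = 48.57 kPa. Answer: A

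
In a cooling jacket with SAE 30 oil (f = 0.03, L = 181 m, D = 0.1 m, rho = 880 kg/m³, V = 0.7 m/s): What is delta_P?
Formula: \Delta P = f \frac{L}{D} \frac{\rho V^2}{2}
delta_P = 0.03·(181/0.1)·0.5·880·0.7²/1000 = 11.71 kPa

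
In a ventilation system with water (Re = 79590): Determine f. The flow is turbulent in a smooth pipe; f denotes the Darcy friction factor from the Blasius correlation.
Formula: f = \frac{0.316}{Re^{0.25}}
f = 0.316/79590^0.25 = 0.01881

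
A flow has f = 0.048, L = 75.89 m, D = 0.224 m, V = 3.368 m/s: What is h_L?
Formula: h_L = f \frac{L}{D} \frac{V^2}{2g}
h_L = 0.048·(75.89/0.224)·3.368²/(2·9.81) = 9.402 m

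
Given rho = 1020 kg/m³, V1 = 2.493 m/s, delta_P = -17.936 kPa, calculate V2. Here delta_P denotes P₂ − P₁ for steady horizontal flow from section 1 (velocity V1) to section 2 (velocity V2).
Formula: \Delta P = \frac{1}{2} \rho (V_1^2 - V_2^2)
Substituting knowns: -17.936 = 0.5·1020·(2.493² − V2²)/1000
Solving for V2: V2 = √(2.493² − 2·(-17.936·1000)/1020) = 6.433 m/s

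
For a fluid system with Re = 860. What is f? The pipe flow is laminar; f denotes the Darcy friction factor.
Formula: f = \frac{64}{Re}
f = 64/860 = 0.07442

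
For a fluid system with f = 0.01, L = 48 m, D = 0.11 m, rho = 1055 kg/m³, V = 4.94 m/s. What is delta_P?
Formula: \Delta P = f \frac{L}{D} \frac{\rho V^2}{2}
delta_P = 0.01·(48/0.11)·0.5·1055·4.94²/1000 = 56.17 kPa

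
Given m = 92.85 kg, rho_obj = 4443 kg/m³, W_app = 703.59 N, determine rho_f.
Formula: W_{app} = mg\left(1 - \frac{\rho_f}{\rho_{obj}}\right)
Substituting knowns: 703.59 = 92.85·9.81·(1 − rho_f/4443)
Solving for rho_f: rho_f = 4443·(1 − 703.59/(92.85·9.81)) = 1011 kg/m³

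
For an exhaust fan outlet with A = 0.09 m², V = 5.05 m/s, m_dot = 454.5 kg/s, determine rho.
Formula: \dot{m} = \rho A V
Substituting knowns: 454.5 = rho·0.09·5.05
Solving for rho: rho = 454.5/(0.09·5.05) = 1000 kg/m³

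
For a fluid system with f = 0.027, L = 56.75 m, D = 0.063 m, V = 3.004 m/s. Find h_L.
Formula: h_L = f \frac{L}{D} \frac{V^2}{2g}
h_L = 0.027·(56.75/0.063)·3.004²/(2·9.81) = 11.19 m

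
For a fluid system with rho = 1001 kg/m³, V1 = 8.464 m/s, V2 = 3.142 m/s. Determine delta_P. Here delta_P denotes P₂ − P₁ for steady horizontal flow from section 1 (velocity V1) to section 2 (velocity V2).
Formula: \Delta P = \frac{1}{2} \rho (V_1^2 - V_2^2)
delta_P = 0.5·1001·(8.464² − 3.142²)/1000 = 30.91 kPa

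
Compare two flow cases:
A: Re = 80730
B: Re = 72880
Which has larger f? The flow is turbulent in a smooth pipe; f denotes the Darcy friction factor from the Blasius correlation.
f(A) = 0.01875, f(B) = 0.01923. Answer: B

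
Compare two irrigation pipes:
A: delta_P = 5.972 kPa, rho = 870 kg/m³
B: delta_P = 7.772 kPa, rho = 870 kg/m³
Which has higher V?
V(A) = 3.705 m/s, V(B) = 4.227 m/s. Answer: B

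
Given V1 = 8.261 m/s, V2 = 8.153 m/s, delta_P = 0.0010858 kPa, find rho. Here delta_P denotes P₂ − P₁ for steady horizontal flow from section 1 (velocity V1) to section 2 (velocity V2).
Formula: \Delta P = \frac{1}{2} \rho (V_1^2 - V_2^2)
Substituting knowns: 0.0010858 = 0.5·rho·(8.261² − 8.153²)/1000
Solving for rho: rho = 2·(0.0010858·1000)/(8.261² − 8.153²) = 1.225 kg/m³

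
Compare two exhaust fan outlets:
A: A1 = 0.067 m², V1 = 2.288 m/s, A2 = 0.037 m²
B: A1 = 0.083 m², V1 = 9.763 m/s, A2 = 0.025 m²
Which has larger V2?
V2(A) = 4.143 m/s, V2(B) = 32.41 m/s. Answer: B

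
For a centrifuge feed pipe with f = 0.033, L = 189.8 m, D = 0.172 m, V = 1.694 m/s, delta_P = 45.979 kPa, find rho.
Formula: \Delta P = f \frac{L}{D} \frac{\rho V^2}{2}
Substituting knowns: 45.979 = 0.033·(189.8/0.172)·0.5·rho·1.694²/1000
Solving for rho: rho = (45.979·1000)/(0.033·(189.8/0.172)·0.5·1.694²) = 880 kg/m³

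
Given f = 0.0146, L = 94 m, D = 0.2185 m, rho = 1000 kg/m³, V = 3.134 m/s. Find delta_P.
Formula: \Delta P = f \frac{L}{D} \frac{\rho V^2}{2}
delta_P = 0.0146·(94/0.2185)·0.5·1000·3.134²/1000 = 30.85 kPa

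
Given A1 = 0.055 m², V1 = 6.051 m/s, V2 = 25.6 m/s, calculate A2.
Formula: V_2 = \frac{A_1 V_1}{A_2}
Substituting knowns: 25.6 = 0.055·6.051/A2
Solving for A2: A2 = 0.055·6.051/25.6 = 0.013 m²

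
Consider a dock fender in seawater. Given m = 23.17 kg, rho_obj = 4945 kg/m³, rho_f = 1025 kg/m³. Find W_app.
Formula: W_{app} = mg\left(1 - \frac{\rho_f}{\rho_{obj}}\right)
W_app = 23.17·9.81·(1 − 1025/4945) = 180.2 N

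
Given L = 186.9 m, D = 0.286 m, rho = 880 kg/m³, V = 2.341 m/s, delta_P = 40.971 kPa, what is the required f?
Formula: \Delta P = f \frac{L}{D} \frac{\rho V^2}{2}
Substituting knowns: 40.971 = f·(186.9/0.286)·0.5·880·2.341²/1000
Solving for f: f = (40.971·1000)/((186.9/0.286)·0.5·880·2.341²) = 0.026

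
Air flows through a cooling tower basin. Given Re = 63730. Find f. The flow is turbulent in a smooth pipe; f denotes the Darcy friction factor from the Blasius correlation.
Formula: f = \frac{0.316}{Re^{0.25}}
f = 0.316/63730^0.25 = 0.01989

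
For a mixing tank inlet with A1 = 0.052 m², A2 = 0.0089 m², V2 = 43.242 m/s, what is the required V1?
Formula: V_2 = \frac{A_1 V_1}{A_2}
Substituting knowns: 43.242 = 0.052·V1/0.0089
Solving for V1: V1 = 43.242·0.0089/0.052 = 7.401 m/s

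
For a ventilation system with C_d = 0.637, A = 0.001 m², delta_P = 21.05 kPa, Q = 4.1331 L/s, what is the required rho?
Formula: Q = C_d A \sqrt{\frac{2 \Delta P}{\rho}}
Substituting knowns: 4.1331 = 0.637·0.001·√(2·(21.05·1000)/rho)·1000
Solving for rho: rho = 2·(21.05·1000)/((4.1331/1000)/(0.637·0.001))² = 1000 kg/m³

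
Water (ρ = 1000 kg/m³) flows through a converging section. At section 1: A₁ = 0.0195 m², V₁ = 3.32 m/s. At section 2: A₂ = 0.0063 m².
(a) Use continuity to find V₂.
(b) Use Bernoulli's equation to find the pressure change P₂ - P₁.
(a) Continuity: A₁V₁=A₂V₂ -> V₂=A₁V₁/A₂=0.0195*3.32/0.0063=10.28 m/s
(b) Bernoulli: P₂-P₁=0.5*rho*(V₁^2-V₂^2)/1000=0.5*1000*(3.32^2-10.28^2)/1000=-47.33 kPa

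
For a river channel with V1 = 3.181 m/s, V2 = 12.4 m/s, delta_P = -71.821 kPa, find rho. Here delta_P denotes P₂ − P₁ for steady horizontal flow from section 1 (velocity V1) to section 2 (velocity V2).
Formula: \Delta P = \frac{1}{2} \rho (V_1^2 - V_2^2)
Substituting knowns: -71.821 = 0.5·rho·(3.181² − 12.4²)/1000
Solving for rho: rho = 2·(-71.821·1000)/(3.181² − 12.4²) = 1000 kg/m³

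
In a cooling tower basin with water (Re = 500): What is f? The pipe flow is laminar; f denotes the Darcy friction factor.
Formula: f = \frac{64}{Re}
f = 64/500 = 0.128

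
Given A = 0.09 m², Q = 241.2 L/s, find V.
Formula: Q = A V
Substituting knowns: 241.2 = 0.09·V·1000
Solving for V: V = (241.2/1000)/0.09 = 2.68 m/s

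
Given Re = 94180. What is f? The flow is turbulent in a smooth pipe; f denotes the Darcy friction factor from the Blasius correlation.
Formula: f = \frac{0.316}{Re^{0.25}}
f = 0.316/94180^0.25 = 0.01804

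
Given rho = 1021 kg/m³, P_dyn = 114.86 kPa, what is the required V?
Formula: P_{dyn} = \frac{1}{2} \rho V^2
Substituting knowns: 114.86 = 0.5·1021·V²/1000
Solving for V: V = √(2·(114.86·1000)/1021) = 15 m/s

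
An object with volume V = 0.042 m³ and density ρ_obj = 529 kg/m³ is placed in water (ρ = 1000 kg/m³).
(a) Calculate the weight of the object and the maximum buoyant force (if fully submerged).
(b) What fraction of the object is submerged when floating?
(a) W=rho_obj*g*V=529*9.81*0.042=218.0 N; F_B(max)=rho*g*V=1000*9.81*0.042=412.0 N
(b) Floating fraction=rho_obj/rho=529/1000=0.529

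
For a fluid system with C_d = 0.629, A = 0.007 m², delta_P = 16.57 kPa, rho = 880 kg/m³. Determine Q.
Formula: Q = C_d A \sqrt{\frac{2 \Delta P}{\rho}}
Q = 0.629·0.007·√(2·(16.57·1000)/880)·1000 = 27.02 L/s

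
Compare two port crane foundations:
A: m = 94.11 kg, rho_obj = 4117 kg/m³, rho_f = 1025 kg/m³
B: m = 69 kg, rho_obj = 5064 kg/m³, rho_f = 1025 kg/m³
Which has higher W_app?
W_app(A) = 693.4 N, W_app(B) = 539.9 N. Answer: A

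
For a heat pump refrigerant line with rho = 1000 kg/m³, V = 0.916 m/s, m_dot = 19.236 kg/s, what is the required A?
Formula: \dot{m} = \rho A V
Substituting knowns: 19.236 = 1000·A·0.916
Solving for A: A = 19.236/(1000·0.916) = 0.021 m²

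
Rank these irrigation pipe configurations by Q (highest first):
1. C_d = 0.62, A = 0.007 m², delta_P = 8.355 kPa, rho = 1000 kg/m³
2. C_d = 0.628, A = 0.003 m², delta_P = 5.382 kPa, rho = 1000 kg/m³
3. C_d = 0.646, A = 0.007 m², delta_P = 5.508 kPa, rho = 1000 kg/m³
Case 1: Q = 17.74 L/s
Case 2: Q = 6.181 L/s
Case 3: Q = 15.01 L/s
Ranking (highest first): 1, 3, 2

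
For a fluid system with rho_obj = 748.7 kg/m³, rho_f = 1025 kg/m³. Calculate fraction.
Formula: f_{sub} = \frac{\rho_{obj}}{\rho_f}
fraction = 748.7/1025 = 0.7304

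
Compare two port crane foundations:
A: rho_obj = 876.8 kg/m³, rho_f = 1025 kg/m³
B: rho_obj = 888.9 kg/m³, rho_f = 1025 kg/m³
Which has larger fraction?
fraction(A) = 0.8554, fraction(B) = 0.8672. Answer: B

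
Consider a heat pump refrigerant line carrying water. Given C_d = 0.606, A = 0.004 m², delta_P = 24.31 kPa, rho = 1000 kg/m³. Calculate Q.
Formula: Q = C_d A \sqrt{\frac{2 \Delta P}{\rho}}
Q = 0.606·0.004·√(2·(24.31·1000)/1000)·1000 = 16.9 L/s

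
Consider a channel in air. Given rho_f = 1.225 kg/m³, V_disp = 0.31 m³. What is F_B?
Formula: F_B = \rho_f g V_{disp}
F_B = 1.225·9.81·0.31 = 3.725 N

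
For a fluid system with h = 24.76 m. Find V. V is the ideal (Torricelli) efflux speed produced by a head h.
Formula: V = \sqrt{2 g h}
V = √(2·9.81·24.76) = 22.04 m/s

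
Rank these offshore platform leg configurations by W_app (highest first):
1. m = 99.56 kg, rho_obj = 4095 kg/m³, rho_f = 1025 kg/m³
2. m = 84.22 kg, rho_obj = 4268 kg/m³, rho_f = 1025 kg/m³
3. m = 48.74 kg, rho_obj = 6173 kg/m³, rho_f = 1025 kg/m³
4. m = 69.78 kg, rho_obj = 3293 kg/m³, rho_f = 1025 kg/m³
Case 1: W_app = 732.2 N
Case 2: W_app = 627.8 N
Case 3: W_app = 398.7 N
Case 4: W_app = 471.5 N
Ranking (highest first): 1, 2, 4, 3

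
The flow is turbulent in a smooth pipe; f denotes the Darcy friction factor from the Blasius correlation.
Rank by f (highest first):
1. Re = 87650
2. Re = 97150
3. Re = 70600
Case 1: f = 0.01837
Case 2: f = 0.0179
Case 3: f = 0.01939
Ranking (highest first): 3, 1, 2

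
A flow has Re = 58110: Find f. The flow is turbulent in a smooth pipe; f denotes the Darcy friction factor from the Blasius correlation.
Formula: f = \frac{0.316}{Re^{0.25}}
f = 0.316/58110^0.25 = 0.02035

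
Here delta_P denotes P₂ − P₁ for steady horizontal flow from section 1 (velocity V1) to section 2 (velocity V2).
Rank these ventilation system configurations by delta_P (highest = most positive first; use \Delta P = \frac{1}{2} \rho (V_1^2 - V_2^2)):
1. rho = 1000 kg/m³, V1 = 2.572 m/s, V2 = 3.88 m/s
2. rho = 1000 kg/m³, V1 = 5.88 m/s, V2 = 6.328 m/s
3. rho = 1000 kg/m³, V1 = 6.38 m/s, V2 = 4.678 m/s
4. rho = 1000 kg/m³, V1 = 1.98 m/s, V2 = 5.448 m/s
Case 1: delta_P = -4.22 kPa
Case 2: delta_P = -2.735 kPa
Case 3: delta_P = 9.41 kPa
Case 4: delta_P = -12.88 kPa
Ranking (highest first): 3, 2, 1, 4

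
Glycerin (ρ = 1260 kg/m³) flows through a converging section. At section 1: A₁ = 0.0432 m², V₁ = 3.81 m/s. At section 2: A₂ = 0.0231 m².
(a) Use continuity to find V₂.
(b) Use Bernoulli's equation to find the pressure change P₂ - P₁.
(a) Continuity: A₁V₁=A₂V₂ -> V₂=A₁V₁/A₂=0.0432*3.81/0.0231=7.13 m/s
(b) Bernoulli: P₂-P₁=0.5*rho*(V₁^2-V₂^2)/1000=0.5*1260*(3.81^2-7.13^2)/1000=-22.88 kPa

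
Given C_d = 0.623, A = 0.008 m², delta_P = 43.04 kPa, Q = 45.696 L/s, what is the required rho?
Formula: Q = C_d A \sqrt{\frac{2 \Delta P}{\rho}}
Substituting knowns: 45.696 = 0.623·0.008·√(2·(43.04·1000)/rho)·1000
Solving for rho: rho = 2·(43.04·1000)/((45.696/1000)/(0.623·0.008))² = 1024 kg/m³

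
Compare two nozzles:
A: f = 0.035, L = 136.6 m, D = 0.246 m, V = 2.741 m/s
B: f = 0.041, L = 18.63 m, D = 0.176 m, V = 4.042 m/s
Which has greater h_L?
h_L(A) = 7.442 m, h_L(B) = 3.614 m. Answer: A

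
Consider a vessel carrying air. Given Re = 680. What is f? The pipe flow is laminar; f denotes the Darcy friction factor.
Formula: f = \frac{64}{Re}
f = 64/680 = 0.09412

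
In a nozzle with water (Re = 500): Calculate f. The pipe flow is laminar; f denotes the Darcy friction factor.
Formula: f = \frac{64}{Re}
f = 64/500 = 0.128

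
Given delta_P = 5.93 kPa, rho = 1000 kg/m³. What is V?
Formula: V = \sqrt{\frac{2 \Delta P}{\rho}}
V = √(2·(5.93·1000)/1000) = 3.444 m/s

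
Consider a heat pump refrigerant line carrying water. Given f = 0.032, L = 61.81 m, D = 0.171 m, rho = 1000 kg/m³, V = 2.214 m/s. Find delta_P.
Formula: \Delta P = f \frac{L}{D} \frac{\rho V^2}{2}
delta_P = 0.032·(61.81/0.171)·0.5·1000·2.214²/1000 = 28.35 kPa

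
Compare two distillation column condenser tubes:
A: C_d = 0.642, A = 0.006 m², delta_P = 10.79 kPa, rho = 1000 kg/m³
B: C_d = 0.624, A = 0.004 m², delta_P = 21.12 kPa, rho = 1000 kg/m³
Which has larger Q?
Q(A) = 17.89 L/s, Q(B) = 16.22 L/s. Answer: A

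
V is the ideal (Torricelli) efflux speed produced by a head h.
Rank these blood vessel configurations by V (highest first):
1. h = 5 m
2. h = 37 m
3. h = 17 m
Case 1: V = 9.905 m/s
Case 2: V = 26.94 m/s
Case 3: V = 18.26 m/s
Ranking (highest first): 2, 3, 1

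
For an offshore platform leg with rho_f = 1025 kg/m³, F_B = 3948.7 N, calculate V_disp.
Formula: F_B = \rho_f g V_{disp}
Substituting knowns: 3948.7 = 1025·9.81·V_disp
Solving for V_disp: V_disp = 3948.7/(1025·9.81) = 0.3927 m³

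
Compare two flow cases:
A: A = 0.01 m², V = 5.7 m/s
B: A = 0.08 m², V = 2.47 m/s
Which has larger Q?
Q(A) = 57 L/s, Q(B) = 197.6 L/s. Answer: B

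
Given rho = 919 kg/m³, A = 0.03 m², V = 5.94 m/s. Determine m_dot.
Formula: \dot{m} = \rho A V
m_dot = 919·0.03·5.94 = 163.8 kg/s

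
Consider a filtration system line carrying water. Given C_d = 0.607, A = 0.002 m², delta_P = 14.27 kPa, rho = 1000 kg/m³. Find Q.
Formula: Q = C_d A \sqrt{\frac{2 \Delta P}{\rho}}
Q = 0.607·0.002·√(2·(14.27·1000)/1000)·1000 = 6.486 L/s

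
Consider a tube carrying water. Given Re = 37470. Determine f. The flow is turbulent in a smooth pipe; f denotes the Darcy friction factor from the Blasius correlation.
Formula: f = \frac{0.316}{Re^{0.25}}
f = 0.316/37470^0.25 = 0.02271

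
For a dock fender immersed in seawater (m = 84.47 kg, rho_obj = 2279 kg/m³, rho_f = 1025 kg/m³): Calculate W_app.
Formula: W_{app} = mg\left(1 - \frac{\rho_f}{\rho_{obj}}\right)
W_app = 84.47·9.81·(1 − 1025/2279) = 456 N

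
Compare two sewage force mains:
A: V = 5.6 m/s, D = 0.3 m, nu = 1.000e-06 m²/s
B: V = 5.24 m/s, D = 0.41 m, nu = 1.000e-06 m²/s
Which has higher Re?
Re(A) = 1.680e+06, Re(B) = 2.148e+06. Answer: B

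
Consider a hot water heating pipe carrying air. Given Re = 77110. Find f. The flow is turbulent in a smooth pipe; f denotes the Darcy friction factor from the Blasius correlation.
Formula: f = \frac{0.316}{Re^{0.25}}
f = 0.316/77110^0.25 = 0.01896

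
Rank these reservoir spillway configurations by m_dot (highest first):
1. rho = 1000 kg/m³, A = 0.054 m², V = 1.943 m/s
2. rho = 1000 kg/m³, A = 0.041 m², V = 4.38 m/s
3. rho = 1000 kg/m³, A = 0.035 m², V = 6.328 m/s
Case 1: m_dot = 104.9 kg/s
Case 2: m_dot = 179.6 kg/s
Case 3: m_dot = 221.5 kg/s
Ranking (highest first): 3, 2, 1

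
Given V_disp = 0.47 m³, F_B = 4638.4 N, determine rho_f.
Formula: F_B = \rho_f g V_{disp}
Substituting knowns: 4638.4 = rho_f·9.81·0.47
Solving for rho_f: rho_f = 4638.4/(9.81·0.47) = 1006 kg/m³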